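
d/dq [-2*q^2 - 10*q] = -4*q - 10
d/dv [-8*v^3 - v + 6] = -24*v^2 - 1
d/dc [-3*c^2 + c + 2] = 1 - 6*c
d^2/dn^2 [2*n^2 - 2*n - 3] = 4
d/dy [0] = 0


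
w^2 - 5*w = w*(w - 5)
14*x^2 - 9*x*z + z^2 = (-7*x + z)*(-2*x + z)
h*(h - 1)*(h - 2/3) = h^3 - 5*h^2/3 + 2*h/3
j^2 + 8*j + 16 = (j + 4)^2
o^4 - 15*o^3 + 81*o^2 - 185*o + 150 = (o - 5)^2*(o - 3)*(o - 2)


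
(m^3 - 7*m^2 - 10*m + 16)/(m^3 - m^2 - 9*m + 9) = (m^2 - 6*m - 16)/(m^2 - 9)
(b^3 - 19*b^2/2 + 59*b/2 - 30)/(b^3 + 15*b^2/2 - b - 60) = (b^2 - 7*b + 12)/(b^2 + 10*b + 24)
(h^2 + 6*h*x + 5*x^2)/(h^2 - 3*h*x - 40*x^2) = (-h - x)/(-h + 8*x)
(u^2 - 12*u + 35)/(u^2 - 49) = (u - 5)/(u + 7)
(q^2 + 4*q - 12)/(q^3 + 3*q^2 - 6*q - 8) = (q + 6)/(q^2 + 5*q + 4)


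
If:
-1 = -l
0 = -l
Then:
No Solution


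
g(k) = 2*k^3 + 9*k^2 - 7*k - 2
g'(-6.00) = 101.00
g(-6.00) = -68.00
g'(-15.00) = 1073.00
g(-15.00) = -4622.00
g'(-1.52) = -20.50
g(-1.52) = 22.41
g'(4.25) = 177.88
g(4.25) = 284.34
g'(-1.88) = -19.63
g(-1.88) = 29.68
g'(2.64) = 82.34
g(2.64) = 79.05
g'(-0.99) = -18.94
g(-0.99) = 11.81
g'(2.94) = 97.78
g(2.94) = 106.04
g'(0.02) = -6.64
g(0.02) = -2.14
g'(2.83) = 91.99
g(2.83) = 95.60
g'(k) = 6*k^2 + 18*k - 7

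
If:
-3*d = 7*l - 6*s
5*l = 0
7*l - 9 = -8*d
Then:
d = 9/8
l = 0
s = 9/16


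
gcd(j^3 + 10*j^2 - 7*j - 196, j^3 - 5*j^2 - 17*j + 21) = 1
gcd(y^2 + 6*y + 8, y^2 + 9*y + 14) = y + 2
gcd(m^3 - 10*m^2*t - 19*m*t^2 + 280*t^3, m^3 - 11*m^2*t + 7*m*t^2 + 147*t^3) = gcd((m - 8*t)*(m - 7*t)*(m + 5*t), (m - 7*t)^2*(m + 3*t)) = -m + 7*t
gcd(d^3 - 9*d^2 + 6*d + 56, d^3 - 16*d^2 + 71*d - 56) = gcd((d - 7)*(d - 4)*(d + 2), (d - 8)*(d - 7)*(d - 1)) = d - 7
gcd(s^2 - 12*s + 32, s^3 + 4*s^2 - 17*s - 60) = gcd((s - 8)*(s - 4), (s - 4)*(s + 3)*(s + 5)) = s - 4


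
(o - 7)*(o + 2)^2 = o^3 - 3*o^2 - 24*o - 28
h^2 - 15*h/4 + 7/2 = (h - 2)*(h - 7/4)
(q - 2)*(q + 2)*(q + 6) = q^3 + 6*q^2 - 4*q - 24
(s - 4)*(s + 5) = s^2 + s - 20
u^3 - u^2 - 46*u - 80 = (u - 8)*(u + 2)*(u + 5)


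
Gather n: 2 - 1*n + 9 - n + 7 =18 - 2*n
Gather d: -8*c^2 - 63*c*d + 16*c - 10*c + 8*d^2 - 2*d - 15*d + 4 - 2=-8*c^2 + 6*c + 8*d^2 + d*(-63*c - 17) + 2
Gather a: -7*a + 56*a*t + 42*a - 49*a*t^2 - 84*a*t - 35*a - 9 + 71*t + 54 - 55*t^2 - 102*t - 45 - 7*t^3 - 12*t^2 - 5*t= a*(-49*t^2 - 28*t) - 7*t^3 - 67*t^2 - 36*t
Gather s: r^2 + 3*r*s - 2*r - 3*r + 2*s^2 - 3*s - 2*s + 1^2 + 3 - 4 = r^2 - 5*r + 2*s^2 + s*(3*r - 5)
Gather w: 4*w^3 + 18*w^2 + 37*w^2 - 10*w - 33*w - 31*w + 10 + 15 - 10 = 4*w^3 + 55*w^2 - 74*w + 15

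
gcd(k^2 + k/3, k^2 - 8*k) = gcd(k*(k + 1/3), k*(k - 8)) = k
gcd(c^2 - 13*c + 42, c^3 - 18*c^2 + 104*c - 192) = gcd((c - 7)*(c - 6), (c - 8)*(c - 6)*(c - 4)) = c - 6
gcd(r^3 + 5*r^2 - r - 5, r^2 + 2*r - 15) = r + 5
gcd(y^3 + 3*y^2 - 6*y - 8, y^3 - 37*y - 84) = y + 4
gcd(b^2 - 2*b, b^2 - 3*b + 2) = b - 2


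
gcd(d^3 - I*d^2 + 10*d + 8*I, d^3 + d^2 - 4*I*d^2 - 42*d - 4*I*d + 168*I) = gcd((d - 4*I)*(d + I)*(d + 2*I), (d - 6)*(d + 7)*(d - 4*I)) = d - 4*I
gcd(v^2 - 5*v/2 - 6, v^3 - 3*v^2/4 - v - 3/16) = 1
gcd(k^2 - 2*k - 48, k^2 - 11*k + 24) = k - 8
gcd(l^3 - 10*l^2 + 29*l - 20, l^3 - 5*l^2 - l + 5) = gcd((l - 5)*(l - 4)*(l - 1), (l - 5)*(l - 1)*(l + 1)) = l^2 - 6*l + 5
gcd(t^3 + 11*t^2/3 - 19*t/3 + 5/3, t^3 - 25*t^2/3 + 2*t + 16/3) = t - 1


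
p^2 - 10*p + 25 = (p - 5)^2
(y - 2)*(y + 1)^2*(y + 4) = y^4 + 4*y^3 - 3*y^2 - 14*y - 8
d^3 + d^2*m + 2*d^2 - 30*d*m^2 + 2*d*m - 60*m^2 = (d + 2)*(d - 5*m)*(d + 6*m)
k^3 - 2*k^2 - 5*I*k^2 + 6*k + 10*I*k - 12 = (k - 2)*(k - 6*I)*(k + I)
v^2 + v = v*(v + 1)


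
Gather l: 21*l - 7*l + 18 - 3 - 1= 14*l + 14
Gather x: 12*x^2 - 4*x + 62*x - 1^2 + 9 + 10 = 12*x^2 + 58*x + 18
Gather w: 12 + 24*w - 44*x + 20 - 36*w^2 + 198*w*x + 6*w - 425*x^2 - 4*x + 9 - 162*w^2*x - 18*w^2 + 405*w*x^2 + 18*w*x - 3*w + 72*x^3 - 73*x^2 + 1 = w^2*(-162*x - 54) + w*(405*x^2 + 216*x + 27) + 72*x^3 - 498*x^2 - 48*x + 42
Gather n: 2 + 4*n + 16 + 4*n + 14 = 8*n + 32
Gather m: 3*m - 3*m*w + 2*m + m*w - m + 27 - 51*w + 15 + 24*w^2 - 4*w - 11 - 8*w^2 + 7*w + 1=m*(4 - 2*w) + 16*w^2 - 48*w + 32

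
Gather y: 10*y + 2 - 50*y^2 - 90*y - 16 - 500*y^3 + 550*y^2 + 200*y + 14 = -500*y^3 + 500*y^2 + 120*y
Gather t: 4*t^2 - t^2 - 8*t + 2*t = 3*t^2 - 6*t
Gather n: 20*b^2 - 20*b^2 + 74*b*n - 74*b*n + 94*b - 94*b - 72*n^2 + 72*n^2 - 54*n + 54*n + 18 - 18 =0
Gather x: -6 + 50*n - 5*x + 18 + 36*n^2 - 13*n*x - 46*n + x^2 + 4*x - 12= 36*n^2 + 4*n + x^2 + x*(-13*n - 1)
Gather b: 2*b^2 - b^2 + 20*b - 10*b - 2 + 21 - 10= b^2 + 10*b + 9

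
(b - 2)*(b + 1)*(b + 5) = b^3 + 4*b^2 - 7*b - 10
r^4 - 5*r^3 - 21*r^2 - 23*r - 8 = (r - 8)*(r + 1)^3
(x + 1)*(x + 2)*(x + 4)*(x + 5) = x^4 + 12*x^3 + 49*x^2 + 78*x + 40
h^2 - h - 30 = (h - 6)*(h + 5)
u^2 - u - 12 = (u - 4)*(u + 3)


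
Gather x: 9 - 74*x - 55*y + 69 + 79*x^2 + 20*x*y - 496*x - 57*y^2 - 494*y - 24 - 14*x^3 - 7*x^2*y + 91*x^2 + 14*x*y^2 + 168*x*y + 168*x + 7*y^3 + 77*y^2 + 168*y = -14*x^3 + x^2*(170 - 7*y) + x*(14*y^2 + 188*y - 402) + 7*y^3 + 20*y^2 - 381*y + 54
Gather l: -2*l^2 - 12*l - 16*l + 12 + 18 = -2*l^2 - 28*l + 30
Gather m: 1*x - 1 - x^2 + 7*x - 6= -x^2 + 8*x - 7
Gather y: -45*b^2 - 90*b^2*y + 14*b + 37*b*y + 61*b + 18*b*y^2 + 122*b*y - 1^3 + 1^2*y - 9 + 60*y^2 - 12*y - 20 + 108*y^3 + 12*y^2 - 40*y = -45*b^2 + 75*b + 108*y^3 + y^2*(18*b + 72) + y*(-90*b^2 + 159*b - 51) - 30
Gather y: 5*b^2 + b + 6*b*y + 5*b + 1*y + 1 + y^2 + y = 5*b^2 + 6*b + y^2 + y*(6*b + 2) + 1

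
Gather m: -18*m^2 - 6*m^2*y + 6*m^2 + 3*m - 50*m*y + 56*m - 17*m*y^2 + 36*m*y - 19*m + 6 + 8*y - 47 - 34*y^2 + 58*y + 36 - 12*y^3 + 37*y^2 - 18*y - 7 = m^2*(-6*y - 12) + m*(-17*y^2 - 14*y + 40) - 12*y^3 + 3*y^2 + 48*y - 12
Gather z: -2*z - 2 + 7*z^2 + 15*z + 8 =7*z^2 + 13*z + 6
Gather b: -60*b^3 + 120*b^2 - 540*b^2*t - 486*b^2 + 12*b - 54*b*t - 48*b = -60*b^3 + b^2*(-540*t - 366) + b*(-54*t - 36)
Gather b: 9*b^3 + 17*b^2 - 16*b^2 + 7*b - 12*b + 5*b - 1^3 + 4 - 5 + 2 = 9*b^3 + b^2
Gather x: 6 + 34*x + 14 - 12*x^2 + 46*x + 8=-12*x^2 + 80*x + 28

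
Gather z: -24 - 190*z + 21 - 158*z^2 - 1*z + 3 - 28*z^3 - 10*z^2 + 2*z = -28*z^3 - 168*z^2 - 189*z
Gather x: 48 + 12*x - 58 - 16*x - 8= -4*x - 18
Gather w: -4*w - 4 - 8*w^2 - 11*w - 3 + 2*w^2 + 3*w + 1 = -6*w^2 - 12*w - 6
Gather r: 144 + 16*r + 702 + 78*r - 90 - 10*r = 84*r + 756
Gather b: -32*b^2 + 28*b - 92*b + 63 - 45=-32*b^2 - 64*b + 18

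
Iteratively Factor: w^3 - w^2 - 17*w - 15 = (w - 5)*(w^2 + 4*w + 3) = (w - 5)*(w + 3)*(w + 1)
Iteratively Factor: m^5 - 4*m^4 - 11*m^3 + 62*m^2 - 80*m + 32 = (m - 1)*(m^4 - 3*m^3 - 14*m^2 + 48*m - 32) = (m - 2)*(m - 1)*(m^3 - m^2 - 16*m + 16) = (m - 2)*(m - 1)^2*(m^2 - 16) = (m - 4)*(m - 2)*(m - 1)^2*(m + 4)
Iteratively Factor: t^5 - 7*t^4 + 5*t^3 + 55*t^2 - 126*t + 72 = (t + 3)*(t^4 - 10*t^3 + 35*t^2 - 50*t + 24) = (t - 4)*(t + 3)*(t^3 - 6*t^2 + 11*t - 6) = (t - 4)*(t - 2)*(t + 3)*(t^2 - 4*t + 3) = (t - 4)*(t - 2)*(t - 1)*(t + 3)*(t - 3)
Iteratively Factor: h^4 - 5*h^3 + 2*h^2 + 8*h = (h - 4)*(h^3 - h^2 - 2*h) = (h - 4)*(h - 2)*(h^2 + h) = h*(h - 4)*(h - 2)*(h + 1)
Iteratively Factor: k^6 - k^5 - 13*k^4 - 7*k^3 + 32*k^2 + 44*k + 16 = (k + 2)*(k^5 - 3*k^4 - 7*k^3 + 7*k^2 + 18*k + 8) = (k + 1)*(k + 2)*(k^4 - 4*k^3 - 3*k^2 + 10*k + 8) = (k + 1)^2*(k + 2)*(k^3 - 5*k^2 + 2*k + 8) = (k + 1)^3*(k + 2)*(k^2 - 6*k + 8) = (k - 4)*(k + 1)^3*(k + 2)*(k - 2)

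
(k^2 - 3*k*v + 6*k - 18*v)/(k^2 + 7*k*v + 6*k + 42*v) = (k - 3*v)/(k + 7*v)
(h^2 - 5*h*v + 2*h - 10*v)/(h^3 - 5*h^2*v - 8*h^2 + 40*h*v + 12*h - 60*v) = (h + 2)/(h^2 - 8*h + 12)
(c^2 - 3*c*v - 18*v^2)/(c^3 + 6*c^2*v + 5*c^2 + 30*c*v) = (c^2 - 3*c*v - 18*v^2)/(c*(c^2 + 6*c*v + 5*c + 30*v))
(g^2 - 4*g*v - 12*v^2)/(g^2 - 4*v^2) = (-g + 6*v)/(-g + 2*v)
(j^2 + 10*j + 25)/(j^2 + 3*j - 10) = (j + 5)/(j - 2)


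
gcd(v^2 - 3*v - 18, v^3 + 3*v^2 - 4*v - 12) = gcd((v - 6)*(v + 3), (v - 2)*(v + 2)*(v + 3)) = v + 3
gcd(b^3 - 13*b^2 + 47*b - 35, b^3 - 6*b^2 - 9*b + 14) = b^2 - 8*b + 7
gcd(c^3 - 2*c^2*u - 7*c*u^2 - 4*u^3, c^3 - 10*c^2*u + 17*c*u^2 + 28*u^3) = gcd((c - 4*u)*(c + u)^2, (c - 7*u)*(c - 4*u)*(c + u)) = -c^2 + 3*c*u + 4*u^2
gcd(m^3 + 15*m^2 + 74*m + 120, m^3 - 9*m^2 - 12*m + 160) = m + 4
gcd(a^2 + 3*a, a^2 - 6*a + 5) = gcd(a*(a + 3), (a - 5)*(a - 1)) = 1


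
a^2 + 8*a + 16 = (a + 4)^2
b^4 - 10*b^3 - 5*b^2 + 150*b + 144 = (b - 8)*(b - 6)*(b + 1)*(b + 3)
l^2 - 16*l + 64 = (l - 8)^2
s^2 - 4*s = s*(s - 4)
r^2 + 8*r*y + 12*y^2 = (r + 2*y)*(r + 6*y)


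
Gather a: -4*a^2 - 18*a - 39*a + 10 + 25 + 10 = -4*a^2 - 57*a + 45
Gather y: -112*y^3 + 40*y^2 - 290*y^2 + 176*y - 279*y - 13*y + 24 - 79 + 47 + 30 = -112*y^3 - 250*y^2 - 116*y + 22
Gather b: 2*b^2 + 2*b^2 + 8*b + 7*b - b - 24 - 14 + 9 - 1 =4*b^2 + 14*b - 30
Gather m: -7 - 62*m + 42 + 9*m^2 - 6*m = 9*m^2 - 68*m + 35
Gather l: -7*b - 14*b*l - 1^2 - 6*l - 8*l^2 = -7*b - 8*l^2 + l*(-14*b - 6) - 1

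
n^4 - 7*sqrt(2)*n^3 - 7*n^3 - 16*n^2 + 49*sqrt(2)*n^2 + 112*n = n*(n - 7)*(n - 8*sqrt(2))*(n + sqrt(2))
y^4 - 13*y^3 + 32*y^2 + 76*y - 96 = (y - 8)*(y - 6)*(y - 1)*(y + 2)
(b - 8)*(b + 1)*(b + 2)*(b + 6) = b^4 + b^3 - 52*b^2 - 148*b - 96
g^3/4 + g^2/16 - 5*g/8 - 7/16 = (g/4 + 1/4)*(g - 7/4)*(g + 1)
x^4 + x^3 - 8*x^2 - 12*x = x*(x - 3)*(x + 2)^2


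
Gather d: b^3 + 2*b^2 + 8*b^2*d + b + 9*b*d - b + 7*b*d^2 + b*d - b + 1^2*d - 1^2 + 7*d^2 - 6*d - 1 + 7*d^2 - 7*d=b^3 + 2*b^2 - b + d^2*(7*b + 14) + d*(8*b^2 + 10*b - 12) - 2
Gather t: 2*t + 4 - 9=2*t - 5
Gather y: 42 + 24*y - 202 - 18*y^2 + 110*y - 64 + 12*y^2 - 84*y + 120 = -6*y^2 + 50*y - 104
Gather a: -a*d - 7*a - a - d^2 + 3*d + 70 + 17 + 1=a*(-d - 8) - d^2 + 3*d + 88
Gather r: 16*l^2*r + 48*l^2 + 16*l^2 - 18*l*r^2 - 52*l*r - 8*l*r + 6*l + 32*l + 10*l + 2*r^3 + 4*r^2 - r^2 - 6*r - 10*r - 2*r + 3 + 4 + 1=64*l^2 + 48*l + 2*r^3 + r^2*(3 - 18*l) + r*(16*l^2 - 60*l - 18) + 8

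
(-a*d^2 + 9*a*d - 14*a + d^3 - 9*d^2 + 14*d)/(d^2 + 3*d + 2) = (-a*d^2 + 9*a*d - 14*a + d^3 - 9*d^2 + 14*d)/(d^2 + 3*d + 2)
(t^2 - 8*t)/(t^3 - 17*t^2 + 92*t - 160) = t/(t^2 - 9*t + 20)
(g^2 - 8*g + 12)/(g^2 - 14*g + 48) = (g - 2)/(g - 8)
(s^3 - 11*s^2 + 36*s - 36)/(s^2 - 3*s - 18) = (s^2 - 5*s + 6)/(s + 3)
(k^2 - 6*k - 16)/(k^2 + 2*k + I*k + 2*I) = (k - 8)/(k + I)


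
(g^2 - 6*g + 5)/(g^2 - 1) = (g - 5)/(g + 1)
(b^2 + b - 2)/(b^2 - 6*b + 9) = (b^2 + b - 2)/(b^2 - 6*b + 9)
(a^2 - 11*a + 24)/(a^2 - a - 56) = (a - 3)/(a + 7)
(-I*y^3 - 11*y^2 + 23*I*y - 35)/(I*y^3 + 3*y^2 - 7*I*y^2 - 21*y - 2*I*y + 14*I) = (-y^3 + 11*I*y^2 + 23*y + 35*I)/(y^3 - y^2*(7 + 3*I) + y*(-2 + 21*I) + 14)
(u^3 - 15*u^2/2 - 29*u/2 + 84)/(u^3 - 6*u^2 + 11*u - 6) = (u^2 - 9*u/2 - 28)/(u^2 - 3*u + 2)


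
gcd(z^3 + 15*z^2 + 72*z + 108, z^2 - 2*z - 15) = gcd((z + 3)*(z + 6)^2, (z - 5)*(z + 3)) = z + 3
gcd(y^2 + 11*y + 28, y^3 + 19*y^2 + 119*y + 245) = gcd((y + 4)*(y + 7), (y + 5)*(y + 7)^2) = y + 7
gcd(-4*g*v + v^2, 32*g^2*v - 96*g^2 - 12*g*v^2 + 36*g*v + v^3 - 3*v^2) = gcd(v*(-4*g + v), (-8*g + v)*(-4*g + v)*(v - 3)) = -4*g + v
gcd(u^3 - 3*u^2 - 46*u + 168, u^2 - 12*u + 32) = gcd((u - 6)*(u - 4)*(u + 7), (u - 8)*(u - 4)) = u - 4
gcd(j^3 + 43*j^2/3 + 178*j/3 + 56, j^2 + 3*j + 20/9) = j + 4/3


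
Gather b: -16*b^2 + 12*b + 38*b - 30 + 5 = -16*b^2 + 50*b - 25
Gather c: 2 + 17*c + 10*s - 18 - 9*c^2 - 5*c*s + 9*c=-9*c^2 + c*(26 - 5*s) + 10*s - 16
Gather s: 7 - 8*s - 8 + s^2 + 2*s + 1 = s^2 - 6*s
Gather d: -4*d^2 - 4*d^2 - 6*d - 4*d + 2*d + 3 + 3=-8*d^2 - 8*d + 6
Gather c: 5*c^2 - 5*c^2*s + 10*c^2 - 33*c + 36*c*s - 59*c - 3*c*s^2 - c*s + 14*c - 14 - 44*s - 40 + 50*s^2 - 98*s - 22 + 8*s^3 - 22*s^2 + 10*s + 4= c^2*(15 - 5*s) + c*(-3*s^2 + 35*s - 78) + 8*s^3 + 28*s^2 - 132*s - 72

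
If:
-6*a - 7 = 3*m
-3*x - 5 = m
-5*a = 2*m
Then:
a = 14/3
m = -35/3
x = 20/9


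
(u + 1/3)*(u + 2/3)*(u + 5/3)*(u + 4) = u^4 + 20*u^3/3 + 113*u^2/9 + 214*u/27 + 40/27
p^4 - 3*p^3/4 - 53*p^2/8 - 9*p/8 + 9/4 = (p - 3)*(p - 1/2)*(p + 3/4)*(p + 2)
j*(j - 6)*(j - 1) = j^3 - 7*j^2 + 6*j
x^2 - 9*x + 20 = (x - 5)*(x - 4)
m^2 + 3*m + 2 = (m + 1)*(m + 2)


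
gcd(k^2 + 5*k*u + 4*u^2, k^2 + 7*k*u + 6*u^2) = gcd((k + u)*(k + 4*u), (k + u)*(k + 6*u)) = k + u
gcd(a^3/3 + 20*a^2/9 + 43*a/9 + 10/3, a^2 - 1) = 1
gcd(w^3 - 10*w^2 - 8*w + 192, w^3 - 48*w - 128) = w^2 - 4*w - 32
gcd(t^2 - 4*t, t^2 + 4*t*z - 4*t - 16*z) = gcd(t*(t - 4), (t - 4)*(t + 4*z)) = t - 4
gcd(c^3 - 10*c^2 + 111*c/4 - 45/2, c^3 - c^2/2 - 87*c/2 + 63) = c^2 - 15*c/2 + 9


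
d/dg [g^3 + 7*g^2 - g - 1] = 3*g^2 + 14*g - 1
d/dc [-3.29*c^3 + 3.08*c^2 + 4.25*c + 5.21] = -9.87*c^2 + 6.16*c + 4.25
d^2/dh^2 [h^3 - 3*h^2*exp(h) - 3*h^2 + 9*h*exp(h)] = -3*h^2*exp(h) - 3*h*exp(h) + 6*h + 12*exp(h) - 6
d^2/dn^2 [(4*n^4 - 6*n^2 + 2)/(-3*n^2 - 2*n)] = 4*(-18*n^6 - 36*n^5 - 24*n^4 - 18*n^3 - 27*n^2 - 18*n - 4)/(n^3*(27*n^3 + 54*n^2 + 36*n + 8))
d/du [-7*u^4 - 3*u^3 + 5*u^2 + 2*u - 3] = -28*u^3 - 9*u^2 + 10*u + 2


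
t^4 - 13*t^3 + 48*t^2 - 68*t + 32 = (t - 8)*(t - 2)^2*(t - 1)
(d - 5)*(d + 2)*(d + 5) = d^3 + 2*d^2 - 25*d - 50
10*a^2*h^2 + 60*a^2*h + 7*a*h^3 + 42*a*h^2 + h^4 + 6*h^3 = h*(2*a + h)*(5*a + h)*(h + 6)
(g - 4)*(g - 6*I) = g^2 - 4*g - 6*I*g + 24*I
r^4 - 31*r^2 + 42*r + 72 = (r - 4)*(r - 3)*(r + 1)*(r + 6)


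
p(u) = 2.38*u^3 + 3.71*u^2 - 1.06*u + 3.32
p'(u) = 7.14*u^2 + 7.42*u - 1.06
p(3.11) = 107.50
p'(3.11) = 91.07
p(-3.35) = -40.97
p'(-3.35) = 54.21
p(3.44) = 140.46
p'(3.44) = 108.96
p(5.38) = 475.62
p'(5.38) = 245.52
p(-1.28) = 5.76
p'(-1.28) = 1.14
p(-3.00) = -24.37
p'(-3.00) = 40.94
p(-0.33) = 3.99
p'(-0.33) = -2.73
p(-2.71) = -13.93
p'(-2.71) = 31.27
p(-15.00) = -7178.53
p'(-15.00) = 1494.14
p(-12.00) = -3562.36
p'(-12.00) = 938.06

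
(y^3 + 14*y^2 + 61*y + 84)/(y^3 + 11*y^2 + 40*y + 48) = (y + 7)/(y + 4)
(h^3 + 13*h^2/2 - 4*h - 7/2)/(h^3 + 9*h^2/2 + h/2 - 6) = (2*h^2 + 15*h + 7)/(2*h^2 + 11*h + 12)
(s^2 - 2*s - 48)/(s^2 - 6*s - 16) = (s + 6)/(s + 2)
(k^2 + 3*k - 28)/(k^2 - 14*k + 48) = (k^2 + 3*k - 28)/(k^2 - 14*k + 48)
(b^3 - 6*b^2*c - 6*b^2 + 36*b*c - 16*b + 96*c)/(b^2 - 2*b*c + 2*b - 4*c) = (b^2 - 6*b*c - 8*b + 48*c)/(b - 2*c)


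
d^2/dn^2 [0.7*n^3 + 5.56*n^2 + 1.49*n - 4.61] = 4.2*n + 11.12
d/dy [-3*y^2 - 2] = -6*y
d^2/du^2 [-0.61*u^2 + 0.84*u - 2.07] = -1.22000000000000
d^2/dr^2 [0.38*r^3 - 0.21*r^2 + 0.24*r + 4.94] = 2.28*r - 0.42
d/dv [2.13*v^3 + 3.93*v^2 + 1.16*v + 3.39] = 6.39*v^2 + 7.86*v + 1.16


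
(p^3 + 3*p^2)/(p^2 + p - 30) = p^2*(p + 3)/(p^2 + p - 30)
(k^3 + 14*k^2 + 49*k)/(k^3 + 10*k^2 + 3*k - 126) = k*(k + 7)/(k^2 + 3*k - 18)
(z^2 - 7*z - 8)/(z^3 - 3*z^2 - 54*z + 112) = (z + 1)/(z^2 + 5*z - 14)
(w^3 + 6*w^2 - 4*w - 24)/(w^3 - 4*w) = (w + 6)/w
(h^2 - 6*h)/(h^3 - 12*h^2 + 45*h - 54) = h/(h^2 - 6*h + 9)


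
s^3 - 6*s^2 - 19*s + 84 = (s - 7)*(s - 3)*(s + 4)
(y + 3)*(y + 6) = y^2 + 9*y + 18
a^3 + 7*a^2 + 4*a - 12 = (a - 1)*(a + 2)*(a + 6)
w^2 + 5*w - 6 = (w - 1)*(w + 6)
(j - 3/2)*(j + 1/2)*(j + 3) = j^3 + 2*j^2 - 15*j/4 - 9/4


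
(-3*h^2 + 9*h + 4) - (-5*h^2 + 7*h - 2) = 2*h^2 + 2*h + 6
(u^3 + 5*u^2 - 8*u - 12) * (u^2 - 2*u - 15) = u^5 + 3*u^4 - 33*u^3 - 71*u^2 + 144*u + 180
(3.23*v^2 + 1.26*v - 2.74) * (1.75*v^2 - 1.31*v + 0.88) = 5.6525*v^4 - 2.0263*v^3 - 3.6032*v^2 + 4.6982*v - 2.4112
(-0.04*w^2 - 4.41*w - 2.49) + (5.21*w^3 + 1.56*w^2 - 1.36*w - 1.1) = 5.21*w^3 + 1.52*w^2 - 5.77*w - 3.59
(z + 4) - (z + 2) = 2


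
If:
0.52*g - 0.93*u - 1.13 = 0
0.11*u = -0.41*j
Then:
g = 1.78846153846154*u + 2.17307692307692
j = -0.268292682926829*u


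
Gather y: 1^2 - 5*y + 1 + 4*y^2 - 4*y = 4*y^2 - 9*y + 2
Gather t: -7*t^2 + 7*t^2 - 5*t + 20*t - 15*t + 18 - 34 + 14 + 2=0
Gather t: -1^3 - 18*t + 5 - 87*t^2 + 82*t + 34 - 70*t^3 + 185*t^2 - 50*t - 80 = -70*t^3 + 98*t^2 + 14*t - 42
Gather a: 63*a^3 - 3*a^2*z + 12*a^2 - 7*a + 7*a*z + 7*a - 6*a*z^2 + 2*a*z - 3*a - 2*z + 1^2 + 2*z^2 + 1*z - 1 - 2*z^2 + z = 63*a^3 + a^2*(12 - 3*z) + a*(-6*z^2 + 9*z - 3)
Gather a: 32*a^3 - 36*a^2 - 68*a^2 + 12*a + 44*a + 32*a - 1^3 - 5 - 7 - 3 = 32*a^3 - 104*a^2 + 88*a - 16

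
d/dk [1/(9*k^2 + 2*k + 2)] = 2*(-9*k - 1)/(9*k^2 + 2*k + 2)^2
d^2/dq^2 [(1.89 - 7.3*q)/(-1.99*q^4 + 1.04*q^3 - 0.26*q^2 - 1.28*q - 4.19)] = (346.90476*q^7 - 391.42106*q^6 + 187.38252*q^5 - 165.543516*q^4 - 1208.020056*q^3 + 585.163092*q^2 - 100.904856*q - 80.37794)/(7.880599*q^12 - 12.355512*q^11 + 9.54603*q^10 + 10.853344*q^9 + 35.131149*q^8 - 44.11368*q^7 + 34.3253*q^6 + 52.386528*q^5 + 73.471233*q^4 - 44.311288*q^3 + 34.288446*q^2 + 67.415424*q + 73.560059)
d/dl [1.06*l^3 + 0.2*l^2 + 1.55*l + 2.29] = 3.18*l^2 + 0.4*l + 1.55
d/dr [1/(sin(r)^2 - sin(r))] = (-2/tan(r) + cos(r)/sin(r)^2)/(sin(r) - 1)^2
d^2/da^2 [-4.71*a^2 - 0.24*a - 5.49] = -9.42000000000000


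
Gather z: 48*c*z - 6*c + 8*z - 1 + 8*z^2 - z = -6*c + 8*z^2 + z*(48*c + 7) - 1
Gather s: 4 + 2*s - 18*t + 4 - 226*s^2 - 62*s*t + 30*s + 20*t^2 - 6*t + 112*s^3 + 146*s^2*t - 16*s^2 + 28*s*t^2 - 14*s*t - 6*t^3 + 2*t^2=112*s^3 + s^2*(146*t - 242) + s*(28*t^2 - 76*t + 32) - 6*t^3 + 22*t^2 - 24*t + 8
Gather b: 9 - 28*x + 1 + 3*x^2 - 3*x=3*x^2 - 31*x + 10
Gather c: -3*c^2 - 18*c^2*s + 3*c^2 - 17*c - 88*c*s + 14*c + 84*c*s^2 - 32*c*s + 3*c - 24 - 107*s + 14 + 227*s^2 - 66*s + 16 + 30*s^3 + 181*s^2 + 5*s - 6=-18*c^2*s + c*(84*s^2 - 120*s) + 30*s^3 + 408*s^2 - 168*s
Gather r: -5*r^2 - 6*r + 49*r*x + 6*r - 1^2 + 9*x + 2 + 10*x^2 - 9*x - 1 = -5*r^2 + 49*r*x + 10*x^2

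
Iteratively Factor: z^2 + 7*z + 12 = (z + 3)*(z + 4)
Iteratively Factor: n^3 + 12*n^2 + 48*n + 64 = (n + 4)*(n^2 + 8*n + 16) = (n + 4)^2*(n + 4)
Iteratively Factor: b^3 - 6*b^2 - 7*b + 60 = (b - 4)*(b^2 - 2*b - 15) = (b - 4)*(b + 3)*(b - 5)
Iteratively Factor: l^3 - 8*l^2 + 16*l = (l - 4)*(l^2 - 4*l) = l*(l - 4)*(l - 4)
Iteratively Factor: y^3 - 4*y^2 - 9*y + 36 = (y - 3)*(y^2 - y - 12) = (y - 3)*(y + 3)*(y - 4)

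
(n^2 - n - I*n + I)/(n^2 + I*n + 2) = (n - 1)/(n + 2*I)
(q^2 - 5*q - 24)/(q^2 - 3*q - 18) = (q - 8)/(q - 6)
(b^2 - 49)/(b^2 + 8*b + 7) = (b - 7)/(b + 1)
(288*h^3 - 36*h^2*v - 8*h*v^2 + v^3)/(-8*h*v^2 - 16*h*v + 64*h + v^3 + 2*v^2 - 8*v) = (-36*h^2 + v^2)/(v^2 + 2*v - 8)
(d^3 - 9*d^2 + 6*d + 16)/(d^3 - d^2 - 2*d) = (d - 8)/d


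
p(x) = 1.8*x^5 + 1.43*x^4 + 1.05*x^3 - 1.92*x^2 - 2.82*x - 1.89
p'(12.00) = 196912.86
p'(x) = 9.0*x^4 + 5.72*x^3 + 3.15*x^2 - 3.84*x - 2.82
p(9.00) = 116253.09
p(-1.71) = -22.02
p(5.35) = 9149.73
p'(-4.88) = 4530.32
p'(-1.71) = 61.31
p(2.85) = 431.58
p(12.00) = 479052.27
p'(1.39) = 46.89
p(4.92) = 6089.89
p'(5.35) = 8315.93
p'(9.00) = 63436.65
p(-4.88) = -4326.52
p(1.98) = 69.91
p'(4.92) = 6009.31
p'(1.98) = 184.65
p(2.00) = 73.67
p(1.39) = 7.98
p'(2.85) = 738.01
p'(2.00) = 191.86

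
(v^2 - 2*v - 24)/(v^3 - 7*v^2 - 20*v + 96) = (v - 6)/(v^2 - 11*v + 24)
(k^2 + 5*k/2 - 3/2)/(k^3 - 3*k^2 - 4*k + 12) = (2*k^2 + 5*k - 3)/(2*(k^3 - 3*k^2 - 4*k + 12))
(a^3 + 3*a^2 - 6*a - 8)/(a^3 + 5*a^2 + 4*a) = (a - 2)/a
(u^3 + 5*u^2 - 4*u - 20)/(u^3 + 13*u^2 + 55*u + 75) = (u^2 - 4)/(u^2 + 8*u + 15)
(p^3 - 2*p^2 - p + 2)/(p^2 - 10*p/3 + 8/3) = 3*(p^2 - 1)/(3*p - 4)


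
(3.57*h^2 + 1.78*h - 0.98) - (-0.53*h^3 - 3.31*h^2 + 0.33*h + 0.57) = 0.53*h^3 + 6.88*h^2 + 1.45*h - 1.55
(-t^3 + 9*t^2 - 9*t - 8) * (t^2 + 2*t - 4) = -t^5 + 7*t^4 + 13*t^3 - 62*t^2 + 20*t + 32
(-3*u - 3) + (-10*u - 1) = -13*u - 4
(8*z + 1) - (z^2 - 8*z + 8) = -z^2 + 16*z - 7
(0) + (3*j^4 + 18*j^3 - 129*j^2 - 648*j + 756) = 3*j^4 + 18*j^3 - 129*j^2 - 648*j + 756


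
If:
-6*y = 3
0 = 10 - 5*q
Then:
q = 2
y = -1/2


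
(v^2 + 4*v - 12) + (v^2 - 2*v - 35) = 2*v^2 + 2*v - 47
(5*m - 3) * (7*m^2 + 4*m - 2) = 35*m^3 - m^2 - 22*m + 6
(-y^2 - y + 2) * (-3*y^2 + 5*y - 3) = 3*y^4 - 2*y^3 - 8*y^2 + 13*y - 6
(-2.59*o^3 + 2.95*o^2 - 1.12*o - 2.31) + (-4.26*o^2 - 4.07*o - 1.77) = -2.59*o^3 - 1.31*o^2 - 5.19*o - 4.08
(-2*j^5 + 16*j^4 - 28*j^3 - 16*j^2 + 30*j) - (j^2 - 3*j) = -2*j^5 + 16*j^4 - 28*j^3 - 17*j^2 + 33*j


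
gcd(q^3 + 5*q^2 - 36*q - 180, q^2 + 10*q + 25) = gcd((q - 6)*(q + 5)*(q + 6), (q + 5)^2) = q + 5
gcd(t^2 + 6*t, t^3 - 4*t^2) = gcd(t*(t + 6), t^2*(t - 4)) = t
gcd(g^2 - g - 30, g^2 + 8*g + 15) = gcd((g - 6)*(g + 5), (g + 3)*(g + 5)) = g + 5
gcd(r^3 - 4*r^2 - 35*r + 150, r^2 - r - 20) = r - 5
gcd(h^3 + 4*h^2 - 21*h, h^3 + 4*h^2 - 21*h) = h^3 + 4*h^2 - 21*h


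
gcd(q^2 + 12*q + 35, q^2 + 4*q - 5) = q + 5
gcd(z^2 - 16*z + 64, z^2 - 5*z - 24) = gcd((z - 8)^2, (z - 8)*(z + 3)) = z - 8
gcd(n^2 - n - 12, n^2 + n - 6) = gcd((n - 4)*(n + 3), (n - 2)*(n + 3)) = n + 3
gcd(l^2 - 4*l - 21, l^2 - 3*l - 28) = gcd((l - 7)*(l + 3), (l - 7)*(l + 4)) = l - 7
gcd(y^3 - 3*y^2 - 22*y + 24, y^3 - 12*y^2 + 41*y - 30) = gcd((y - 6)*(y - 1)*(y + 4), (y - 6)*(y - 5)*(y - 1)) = y^2 - 7*y + 6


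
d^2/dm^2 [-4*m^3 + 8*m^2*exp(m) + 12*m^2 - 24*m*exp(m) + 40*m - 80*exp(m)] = 8*m^2*exp(m) + 8*m*exp(m) - 24*m - 112*exp(m) + 24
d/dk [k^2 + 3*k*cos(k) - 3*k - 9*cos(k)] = -3*k*sin(k) + 2*k + 9*sin(k) + 3*cos(k) - 3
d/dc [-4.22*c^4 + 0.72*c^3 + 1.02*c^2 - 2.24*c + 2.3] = -16.88*c^3 + 2.16*c^2 + 2.04*c - 2.24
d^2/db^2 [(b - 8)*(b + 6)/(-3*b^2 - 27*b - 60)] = 2*(11*b^3 + 204*b^2 + 1176*b + 2168)/(3*(b^6 + 27*b^5 + 303*b^4 + 1809*b^3 + 6060*b^2 + 10800*b + 8000))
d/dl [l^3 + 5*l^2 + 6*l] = 3*l^2 + 10*l + 6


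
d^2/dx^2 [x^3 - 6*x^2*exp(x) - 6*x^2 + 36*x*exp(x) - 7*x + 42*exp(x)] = -6*x^2*exp(x) + 12*x*exp(x) + 6*x + 102*exp(x) - 12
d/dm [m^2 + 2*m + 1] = 2*m + 2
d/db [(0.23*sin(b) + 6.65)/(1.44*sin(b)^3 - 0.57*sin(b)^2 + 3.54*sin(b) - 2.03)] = (-0.6624*sin(b)^3 - 28.5969*sin(b)^2 + 7.581*sin(b) - 24.0079)*cos(b)/(2.0736*sin(b)^6 - 1.6416*sin(b)^5 + 10.5201*sin(b)^4 - 9.882*sin(b)^3 + 14.8458*sin(b)^2 - 14.3724*sin(b) + 4.1209)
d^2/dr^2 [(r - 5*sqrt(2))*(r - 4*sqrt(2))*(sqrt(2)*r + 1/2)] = 6*sqrt(2)*r - 35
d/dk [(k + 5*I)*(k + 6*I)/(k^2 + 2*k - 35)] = (k^2*(2 - 11*I) - 10*k + 60 - 385*I)/(k^4 + 4*k^3 - 66*k^2 - 140*k + 1225)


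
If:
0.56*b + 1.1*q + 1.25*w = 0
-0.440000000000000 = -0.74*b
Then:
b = 0.59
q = -1.13636363636364*w - 0.302702702702703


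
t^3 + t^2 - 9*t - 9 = (t - 3)*(t + 1)*(t + 3)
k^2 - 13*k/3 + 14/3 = (k - 7/3)*(k - 2)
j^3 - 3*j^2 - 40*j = j*(j - 8)*(j + 5)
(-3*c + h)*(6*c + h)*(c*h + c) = -18*c^3*h - 18*c^3 + 3*c^2*h^2 + 3*c^2*h + c*h^3 + c*h^2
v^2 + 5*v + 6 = (v + 2)*(v + 3)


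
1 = 1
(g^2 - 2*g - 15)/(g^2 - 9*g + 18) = (g^2 - 2*g - 15)/(g^2 - 9*g + 18)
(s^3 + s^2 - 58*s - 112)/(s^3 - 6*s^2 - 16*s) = (s + 7)/s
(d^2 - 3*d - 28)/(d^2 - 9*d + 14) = (d + 4)/(d - 2)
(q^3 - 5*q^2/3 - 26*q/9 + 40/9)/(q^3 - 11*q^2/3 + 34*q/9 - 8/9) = (3*q + 5)/(3*q - 1)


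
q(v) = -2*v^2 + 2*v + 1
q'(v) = 2 - 4*v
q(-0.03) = 0.94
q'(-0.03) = 2.12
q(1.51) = -0.54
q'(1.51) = -4.04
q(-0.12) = 0.73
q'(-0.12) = 2.48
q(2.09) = -3.56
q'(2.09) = -6.36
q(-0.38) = -0.05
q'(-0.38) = 3.52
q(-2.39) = -15.20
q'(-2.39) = 11.56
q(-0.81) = -1.93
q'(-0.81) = 5.24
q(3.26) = -13.74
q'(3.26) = -11.04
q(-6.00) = -83.00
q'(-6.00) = 26.00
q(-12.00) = -311.00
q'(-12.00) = 50.00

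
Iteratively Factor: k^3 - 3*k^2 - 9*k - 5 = (k + 1)*(k^2 - 4*k - 5) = (k - 5)*(k + 1)*(k + 1)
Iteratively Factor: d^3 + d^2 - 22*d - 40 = (d - 5)*(d^2 + 6*d + 8) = (d - 5)*(d + 4)*(d + 2)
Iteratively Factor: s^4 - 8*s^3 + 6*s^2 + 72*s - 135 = (s - 3)*(s^3 - 5*s^2 - 9*s + 45) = (s - 3)*(s + 3)*(s^2 - 8*s + 15) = (s - 5)*(s - 3)*(s + 3)*(s - 3)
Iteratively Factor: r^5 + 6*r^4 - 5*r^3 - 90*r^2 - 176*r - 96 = (r + 3)*(r^4 + 3*r^3 - 14*r^2 - 48*r - 32) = (r + 2)*(r + 3)*(r^3 + r^2 - 16*r - 16) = (r + 2)*(r + 3)*(r + 4)*(r^2 - 3*r - 4) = (r + 1)*(r + 2)*(r + 3)*(r + 4)*(r - 4)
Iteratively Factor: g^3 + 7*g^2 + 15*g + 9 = (g + 3)*(g^2 + 4*g + 3) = (g + 1)*(g + 3)*(g + 3)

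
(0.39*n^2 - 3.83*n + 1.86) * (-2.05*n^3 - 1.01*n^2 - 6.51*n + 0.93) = -0.7995*n^5 + 7.4576*n^4 - 2.4836*n^3 + 23.4174*n^2 - 15.6705*n + 1.7298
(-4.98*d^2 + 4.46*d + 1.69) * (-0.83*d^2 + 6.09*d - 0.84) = 4.1334*d^4 - 34.03*d^3 + 29.9419*d^2 + 6.5457*d - 1.4196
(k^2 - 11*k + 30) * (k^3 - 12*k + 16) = k^5 - 11*k^4 + 18*k^3 + 148*k^2 - 536*k + 480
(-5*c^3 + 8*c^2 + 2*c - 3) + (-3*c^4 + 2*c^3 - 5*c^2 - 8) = -3*c^4 - 3*c^3 + 3*c^2 + 2*c - 11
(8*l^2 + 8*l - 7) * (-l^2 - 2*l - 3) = -8*l^4 - 24*l^3 - 33*l^2 - 10*l + 21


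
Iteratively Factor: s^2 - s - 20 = (s + 4)*(s - 5)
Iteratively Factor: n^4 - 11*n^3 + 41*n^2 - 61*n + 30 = (n - 5)*(n^3 - 6*n^2 + 11*n - 6) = (n - 5)*(n - 2)*(n^2 - 4*n + 3) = (n - 5)*(n - 2)*(n - 1)*(n - 3)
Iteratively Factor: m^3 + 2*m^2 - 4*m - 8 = (m + 2)*(m^2 - 4) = (m - 2)*(m + 2)*(m + 2)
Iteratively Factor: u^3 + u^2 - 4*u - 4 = (u - 2)*(u^2 + 3*u + 2) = (u - 2)*(u + 2)*(u + 1)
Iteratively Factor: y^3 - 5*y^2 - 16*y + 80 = (y - 5)*(y^2 - 16) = (y - 5)*(y - 4)*(y + 4)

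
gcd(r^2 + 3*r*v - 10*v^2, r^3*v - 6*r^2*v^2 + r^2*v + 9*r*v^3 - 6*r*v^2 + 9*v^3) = 1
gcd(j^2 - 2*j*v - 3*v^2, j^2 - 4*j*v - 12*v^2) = 1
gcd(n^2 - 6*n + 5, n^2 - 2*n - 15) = n - 5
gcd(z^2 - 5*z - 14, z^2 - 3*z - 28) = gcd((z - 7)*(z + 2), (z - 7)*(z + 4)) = z - 7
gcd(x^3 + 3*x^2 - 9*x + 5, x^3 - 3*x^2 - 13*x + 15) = x - 1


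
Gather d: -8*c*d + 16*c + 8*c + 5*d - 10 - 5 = 24*c + d*(5 - 8*c) - 15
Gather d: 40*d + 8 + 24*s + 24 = 40*d + 24*s + 32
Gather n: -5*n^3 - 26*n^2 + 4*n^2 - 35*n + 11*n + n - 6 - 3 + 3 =-5*n^3 - 22*n^2 - 23*n - 6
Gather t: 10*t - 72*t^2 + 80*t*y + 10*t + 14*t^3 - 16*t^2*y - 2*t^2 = 14*t^3 + t^2*(-16*y - 74) + t*(80*y + 20)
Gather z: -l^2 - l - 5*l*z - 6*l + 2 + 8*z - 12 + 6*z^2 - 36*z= -l^2 - 7*l + 6*z^2 + z*(-5*l - 28) - 10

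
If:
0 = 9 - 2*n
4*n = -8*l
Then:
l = -9/4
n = 9/2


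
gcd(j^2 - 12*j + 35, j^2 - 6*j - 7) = j - 7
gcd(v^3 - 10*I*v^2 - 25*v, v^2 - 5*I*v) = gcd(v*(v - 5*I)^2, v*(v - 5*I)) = v^2 - 5*I*v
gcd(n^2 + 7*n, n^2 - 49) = n + 7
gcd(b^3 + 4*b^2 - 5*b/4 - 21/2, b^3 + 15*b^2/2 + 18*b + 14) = b^2 + 11*b/2 + 7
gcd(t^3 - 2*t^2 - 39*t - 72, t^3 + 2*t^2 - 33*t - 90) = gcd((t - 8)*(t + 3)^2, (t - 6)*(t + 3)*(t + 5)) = t + 3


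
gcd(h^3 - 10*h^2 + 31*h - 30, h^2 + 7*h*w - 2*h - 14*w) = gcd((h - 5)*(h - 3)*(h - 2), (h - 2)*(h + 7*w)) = h - 2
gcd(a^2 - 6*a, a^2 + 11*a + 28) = 1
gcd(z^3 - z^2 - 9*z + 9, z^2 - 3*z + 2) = z - 1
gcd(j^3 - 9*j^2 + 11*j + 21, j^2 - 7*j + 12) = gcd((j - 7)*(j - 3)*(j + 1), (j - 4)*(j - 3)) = j - 3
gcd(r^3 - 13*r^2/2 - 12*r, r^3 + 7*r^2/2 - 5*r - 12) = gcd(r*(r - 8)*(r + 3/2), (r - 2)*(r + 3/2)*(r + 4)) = r + 3/2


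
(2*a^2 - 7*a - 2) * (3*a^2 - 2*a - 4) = 6*a^4 - 25*a^3 + 32*a + 8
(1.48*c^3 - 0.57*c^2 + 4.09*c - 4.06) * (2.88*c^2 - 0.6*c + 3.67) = 4.2624*c^5 - 2.5296*c^4 + 17.5528*c^3 - 16.2387*c^2 + 17.4463*c - 14.9002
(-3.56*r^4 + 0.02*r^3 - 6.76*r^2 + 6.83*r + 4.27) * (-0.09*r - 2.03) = 0.3204*r^5 + 7.225*r^4 + 0.5678*r^3 + 13.1081*r^2 - 14.2492*r - 8.6681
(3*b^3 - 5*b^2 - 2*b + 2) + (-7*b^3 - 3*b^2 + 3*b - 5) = -4*b^3 - 8*b^2 + b - 3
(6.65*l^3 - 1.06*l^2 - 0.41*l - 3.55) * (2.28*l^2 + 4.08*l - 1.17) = 15.162*l^5 + 24.7152*l^4 - 13.0401*l^3 - 8.5266*l^2 - 14.0043*l + 4.1535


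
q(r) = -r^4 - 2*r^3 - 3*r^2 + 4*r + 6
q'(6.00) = -1112.00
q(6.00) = -1806.00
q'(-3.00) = 76.00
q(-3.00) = -60.00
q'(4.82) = -612.24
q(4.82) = -808.12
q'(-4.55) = 283.87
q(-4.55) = -314.51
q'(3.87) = -340.92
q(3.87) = -363.68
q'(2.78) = -144.99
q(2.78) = -108.76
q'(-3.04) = 79.17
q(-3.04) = -63.10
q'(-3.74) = 151.77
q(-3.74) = -141.95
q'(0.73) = -5.13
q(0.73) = 6.26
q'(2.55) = -116.64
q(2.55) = -78.75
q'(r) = -4*r^3 - 6*r^2 - 6*r + 4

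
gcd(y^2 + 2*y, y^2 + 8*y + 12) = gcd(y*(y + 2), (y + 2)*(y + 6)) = y + 2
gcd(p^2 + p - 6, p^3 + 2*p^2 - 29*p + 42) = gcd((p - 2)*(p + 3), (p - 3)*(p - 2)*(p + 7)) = p - 2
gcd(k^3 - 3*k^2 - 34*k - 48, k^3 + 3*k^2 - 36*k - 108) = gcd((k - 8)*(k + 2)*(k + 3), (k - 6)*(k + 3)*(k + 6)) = k + 3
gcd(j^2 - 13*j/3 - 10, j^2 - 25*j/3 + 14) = j - 6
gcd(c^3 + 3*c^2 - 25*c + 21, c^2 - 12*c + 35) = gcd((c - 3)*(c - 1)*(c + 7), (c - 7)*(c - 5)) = 1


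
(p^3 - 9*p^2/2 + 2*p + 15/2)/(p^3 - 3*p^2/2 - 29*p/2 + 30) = (p + 1)/(p + 4)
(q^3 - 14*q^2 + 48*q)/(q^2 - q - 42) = q*(-q^2 + 14*q - 48)/(-q^2 + q + 42)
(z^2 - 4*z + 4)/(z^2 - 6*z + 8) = (z - 2)/(z - 4)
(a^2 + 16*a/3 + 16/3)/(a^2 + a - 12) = (a + 4/3)/(a - 3)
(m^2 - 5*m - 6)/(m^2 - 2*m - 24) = (m + 1)/(m + 4)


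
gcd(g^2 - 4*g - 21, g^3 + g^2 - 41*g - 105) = g^2 - 4*g - 21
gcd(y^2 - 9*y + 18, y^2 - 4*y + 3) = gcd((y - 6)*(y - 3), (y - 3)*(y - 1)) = y - 3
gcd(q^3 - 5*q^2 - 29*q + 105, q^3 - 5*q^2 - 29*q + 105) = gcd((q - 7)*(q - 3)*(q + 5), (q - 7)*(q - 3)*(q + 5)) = q^3 - 5*q^2 - 29*q + 105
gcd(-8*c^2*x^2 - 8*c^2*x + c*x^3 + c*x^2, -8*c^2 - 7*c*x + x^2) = -8*c + x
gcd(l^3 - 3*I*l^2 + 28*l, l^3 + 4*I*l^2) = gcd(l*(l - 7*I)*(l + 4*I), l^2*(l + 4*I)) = l^2 + 4*I*l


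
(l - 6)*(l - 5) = l^2 - 11*l + 30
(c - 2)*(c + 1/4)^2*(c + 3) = c^4 + 3*c^3/2 - 87*c^2/16 - 47*c/16 - 3/8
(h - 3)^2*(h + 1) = h^3 - 5*h^2 + 3*h + 9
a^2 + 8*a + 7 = (a + 1)*(a + 7)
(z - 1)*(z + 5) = z^2 + 4*z - 5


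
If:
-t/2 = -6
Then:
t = 12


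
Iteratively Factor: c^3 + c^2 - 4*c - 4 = (c + 1)*(c^2 - 4) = (c + 1)*(c + 2)*(c - 2)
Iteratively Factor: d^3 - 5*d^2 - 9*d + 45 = (d + 3)*(d^2 - 8*d + 15) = (d - 5)*(d + 3)*(d - 3)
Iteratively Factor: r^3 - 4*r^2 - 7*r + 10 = (r + 2)*(r^2 - 6*r + 5) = (r - 1)*(r + 2)*(r - 5)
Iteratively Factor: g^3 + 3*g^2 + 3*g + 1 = (g + 1)*(g^2 + 2*g + 1) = (g + 1)^2*(g + 1)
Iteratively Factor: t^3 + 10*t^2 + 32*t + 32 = (t + 4)*(t^2 + 6*t + 8) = (t + 4)^2*(t + 2)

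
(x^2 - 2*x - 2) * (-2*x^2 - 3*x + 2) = -2*x^4 + x^3 + 12*x^2 + 2*x - 4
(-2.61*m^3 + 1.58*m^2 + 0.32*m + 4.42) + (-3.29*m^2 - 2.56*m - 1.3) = -2.61*m^3 - 1.71*m^2 - 2.24*m + 3.12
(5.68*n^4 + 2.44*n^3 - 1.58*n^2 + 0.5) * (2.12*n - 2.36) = 12.0416*n^5 - 8.232*n^4 - 9.108*n^3 + 3.7288*n^2 + 1.06*n - 1.18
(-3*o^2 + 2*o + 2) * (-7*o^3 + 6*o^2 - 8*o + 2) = 21*o^5 - 32*o^4 + 22*o^3 - 10*o^2 - 12*o + 4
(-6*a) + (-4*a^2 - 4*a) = -4*a^2 - 10*a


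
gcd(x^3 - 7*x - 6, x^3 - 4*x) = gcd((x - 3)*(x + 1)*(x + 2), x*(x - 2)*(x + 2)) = x + 2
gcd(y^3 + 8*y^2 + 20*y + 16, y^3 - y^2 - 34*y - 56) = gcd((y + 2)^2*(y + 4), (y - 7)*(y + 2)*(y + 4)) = y^2 + 6*y + 8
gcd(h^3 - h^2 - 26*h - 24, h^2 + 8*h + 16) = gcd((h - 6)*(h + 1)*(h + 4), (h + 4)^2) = h + 4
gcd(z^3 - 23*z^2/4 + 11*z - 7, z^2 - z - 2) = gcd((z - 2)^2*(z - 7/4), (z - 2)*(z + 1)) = z - 2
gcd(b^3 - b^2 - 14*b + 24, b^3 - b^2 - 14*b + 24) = b^3 - b^2 - 14*b + 24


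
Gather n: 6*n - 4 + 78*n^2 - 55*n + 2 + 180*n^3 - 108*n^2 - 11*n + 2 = 180*n^3 - 30*n^2 - 60*n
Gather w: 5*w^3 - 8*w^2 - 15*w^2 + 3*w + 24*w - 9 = 5*w^3 - 23*w^2 + 27*w - 9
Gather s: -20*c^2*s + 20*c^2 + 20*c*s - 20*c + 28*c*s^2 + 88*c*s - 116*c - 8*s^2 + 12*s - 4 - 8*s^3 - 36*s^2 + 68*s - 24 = 20*c^2 - 136*c - 8*s^3 + s^2*(28*c - 44) + s*(-20*c^2 + 108*c + 80) - 28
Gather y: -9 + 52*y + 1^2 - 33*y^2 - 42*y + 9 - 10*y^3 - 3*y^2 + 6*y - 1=-10*y^3 - 36*y^2 + 16*y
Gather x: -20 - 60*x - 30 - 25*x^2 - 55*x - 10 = -25*x^2 - 115*x - 60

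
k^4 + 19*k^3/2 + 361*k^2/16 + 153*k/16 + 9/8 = (k + 1/4)^2*(k + 3)*(k + 6)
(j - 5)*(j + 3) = j^2 - 2*j - 15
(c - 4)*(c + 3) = c^2 - c - 12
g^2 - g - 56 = (g - 8)*(g + 7)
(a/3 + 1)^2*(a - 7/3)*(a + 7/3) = a^4/9 + 2*a^3/3 + 32*a^2/81 - 98*a/27 - 49/9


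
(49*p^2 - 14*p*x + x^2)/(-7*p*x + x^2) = (-7*p + x)/x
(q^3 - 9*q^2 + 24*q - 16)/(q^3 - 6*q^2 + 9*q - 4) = (q - 4)/(q - 1)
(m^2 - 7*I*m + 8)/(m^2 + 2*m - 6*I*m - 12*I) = (m^2 - 7*I*m + 8)/(m^2 + m*(2 - 6*I) - 12*I)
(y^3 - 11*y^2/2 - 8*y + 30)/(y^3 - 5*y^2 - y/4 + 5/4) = 2*(2*y^3 - 11*y^2 - 16*y + 60)/(4*y^3 - 20*y^2 - y + 5)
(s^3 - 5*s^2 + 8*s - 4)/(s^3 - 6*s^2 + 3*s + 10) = (s^2 - 3*s + 2)/(s^2 - 4*s - 5)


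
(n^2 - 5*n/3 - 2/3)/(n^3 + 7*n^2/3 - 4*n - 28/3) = (3*n + 1)/(3*n^2 + 13*n + 14)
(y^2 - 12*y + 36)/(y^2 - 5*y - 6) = (y - 6)/(y + 1)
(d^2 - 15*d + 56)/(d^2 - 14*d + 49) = (d - 8)/(d - 7)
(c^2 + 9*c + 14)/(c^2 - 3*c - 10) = (c + 7)/(c - 5)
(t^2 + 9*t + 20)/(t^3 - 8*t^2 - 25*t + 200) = (t + 4)/(t^2 - 13*t + 40)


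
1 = 1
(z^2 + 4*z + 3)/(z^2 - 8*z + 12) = (z^2 + 4*z + 3)/(z^2 - 8*z + 12)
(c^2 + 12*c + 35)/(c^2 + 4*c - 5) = (c + 7)/(c - 1)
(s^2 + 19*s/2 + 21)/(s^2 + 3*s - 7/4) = 2*(s + 6)/(2*s - 1)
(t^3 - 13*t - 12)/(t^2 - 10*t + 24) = (t^2 + 4*t + 3)/(t - 6)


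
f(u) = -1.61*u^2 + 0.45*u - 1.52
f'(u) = 0.45 - 3.22*u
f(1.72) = -5.51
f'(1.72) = -5.09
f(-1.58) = -6.25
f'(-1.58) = 5.54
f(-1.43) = -5.46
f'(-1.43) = 5.05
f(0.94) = -2.52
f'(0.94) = -2.58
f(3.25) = -17.06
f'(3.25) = -10.02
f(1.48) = -4.38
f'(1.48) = -4.32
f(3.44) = -19.02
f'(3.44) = -10.63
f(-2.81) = -15.50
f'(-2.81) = 9.50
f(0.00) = -1.52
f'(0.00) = 0.45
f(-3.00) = -17.36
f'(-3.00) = 10.11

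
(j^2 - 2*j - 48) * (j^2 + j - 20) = j^4 - j^3 - 70*j^2 - 8*j + 960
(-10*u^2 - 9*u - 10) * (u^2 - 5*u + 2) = -10*u^4 + 41*u^3 + 15*u^2 + 32*u - 20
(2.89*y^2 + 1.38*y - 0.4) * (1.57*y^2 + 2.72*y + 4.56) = 4.5373*y^4 + 10.0274*y^3 + 16.304*y^2 + 5.2048*y - 1.824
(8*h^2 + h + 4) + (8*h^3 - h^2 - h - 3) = 8*h^3 + 7*h^2 + 1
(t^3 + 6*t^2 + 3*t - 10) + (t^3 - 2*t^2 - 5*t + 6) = 2*t^3 + 4*t^2 - 2*t - 4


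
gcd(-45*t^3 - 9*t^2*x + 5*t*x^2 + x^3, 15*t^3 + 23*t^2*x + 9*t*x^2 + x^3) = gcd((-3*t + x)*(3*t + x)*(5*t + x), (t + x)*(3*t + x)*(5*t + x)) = 15*t^2 + 8*t*x + x^2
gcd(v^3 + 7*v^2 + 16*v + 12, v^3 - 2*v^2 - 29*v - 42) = v^2 + 5*v + 6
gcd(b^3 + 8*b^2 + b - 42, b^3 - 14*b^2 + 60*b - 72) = b - 2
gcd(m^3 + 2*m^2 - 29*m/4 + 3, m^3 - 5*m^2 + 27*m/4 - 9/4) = m^2 - 2*m + 3/4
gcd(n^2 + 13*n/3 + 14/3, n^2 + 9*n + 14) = n + 2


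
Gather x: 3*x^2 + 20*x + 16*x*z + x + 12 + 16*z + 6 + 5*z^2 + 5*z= 3*x^2 + x*(16*z + 21) + 5*z^2 + 21*z + 18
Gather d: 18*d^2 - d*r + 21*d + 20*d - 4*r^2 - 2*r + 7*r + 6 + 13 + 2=18*d^2 + d*(41 - r) - 4*r^2 + 5*r + 21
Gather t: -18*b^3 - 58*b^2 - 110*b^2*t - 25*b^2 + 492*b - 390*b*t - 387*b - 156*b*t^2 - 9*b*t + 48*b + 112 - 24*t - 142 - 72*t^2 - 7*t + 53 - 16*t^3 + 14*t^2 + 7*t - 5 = -18*b^3 - 83*b^2 + 153*b - 16*t^3 + t^2*(-156*b - 58) + t*(-110*b^2 - 399*b - 24) + 18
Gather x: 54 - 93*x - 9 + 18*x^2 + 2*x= 18*x^2 - 91*x + 45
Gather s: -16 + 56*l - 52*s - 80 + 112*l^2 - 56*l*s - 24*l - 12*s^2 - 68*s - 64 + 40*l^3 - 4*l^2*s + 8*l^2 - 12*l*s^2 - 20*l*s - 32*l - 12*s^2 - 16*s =40*l^3 + 120*l^2 + s^2*(-12*l - 24) + s*(-4*l^2 - 76*l - 136) - 160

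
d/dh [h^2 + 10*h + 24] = 2*h + 10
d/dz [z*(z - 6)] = 2*z - 6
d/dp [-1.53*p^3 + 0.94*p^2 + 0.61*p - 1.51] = -4.59*p^2 + 1.88*p + 0.61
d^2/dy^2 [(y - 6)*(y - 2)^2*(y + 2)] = 12*y^2 - 48*y + 16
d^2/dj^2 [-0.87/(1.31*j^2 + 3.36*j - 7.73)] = (2.986014*j^2 + 7.658784*j - 0.87*(2.62*j + 3.36)*(5.24*j + 6.72) - 17.619762)/(1.31*j^2 + 3.36*j - 7.73)^3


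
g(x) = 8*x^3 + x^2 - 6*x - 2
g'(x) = 24*x^2 + 2*x - 6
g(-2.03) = -52.62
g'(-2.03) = 88.84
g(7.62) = 3549.95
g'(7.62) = 1402.79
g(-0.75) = -0.31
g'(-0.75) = 6.00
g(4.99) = 986.97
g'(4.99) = 601.58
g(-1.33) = -11.07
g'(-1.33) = 33.79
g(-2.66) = -129.53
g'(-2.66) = 158.49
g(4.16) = 566.28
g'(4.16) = 417.65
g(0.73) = -2.73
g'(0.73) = 8.25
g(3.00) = 205.00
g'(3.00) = 216.00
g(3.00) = 205.00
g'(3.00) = 216.00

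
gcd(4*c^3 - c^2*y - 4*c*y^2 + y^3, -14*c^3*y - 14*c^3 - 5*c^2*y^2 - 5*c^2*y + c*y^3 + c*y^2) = 1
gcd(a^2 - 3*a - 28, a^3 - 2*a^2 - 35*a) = a - 7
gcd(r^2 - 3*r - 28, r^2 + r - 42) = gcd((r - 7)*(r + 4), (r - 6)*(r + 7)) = 1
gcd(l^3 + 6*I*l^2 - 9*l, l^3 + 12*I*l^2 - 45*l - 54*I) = l^2 + 6*I*l - 9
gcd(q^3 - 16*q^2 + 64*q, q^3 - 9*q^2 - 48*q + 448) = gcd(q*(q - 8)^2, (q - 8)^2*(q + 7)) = q^2 - 16*q + 64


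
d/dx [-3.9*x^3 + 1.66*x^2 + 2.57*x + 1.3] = -11.7*x^2 + 3.32*x + 2.57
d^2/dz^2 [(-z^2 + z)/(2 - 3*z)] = -4/(27*z^3 - 54*z^2 + 36*z - 8)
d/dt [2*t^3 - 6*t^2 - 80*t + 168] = 6*t^2 - 12*t - 80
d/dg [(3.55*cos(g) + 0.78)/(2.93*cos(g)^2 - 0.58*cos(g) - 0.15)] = (10.4015*cos(g)^2 + 4.5708*cos(g) + 0.0801)*sin(g)/(8.5849*cos(g)^4 - 3.3988*cos(g)^3 - 0.5426*cos(g)^2 + 0.174*cos(g) + 0.0225)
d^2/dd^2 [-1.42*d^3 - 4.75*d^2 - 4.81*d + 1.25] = -8.52*d - 9.5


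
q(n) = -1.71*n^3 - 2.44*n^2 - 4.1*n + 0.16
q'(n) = -5.13*n^2 - 4.88*n - 4.1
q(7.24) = -806.37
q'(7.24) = -308.33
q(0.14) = -0.47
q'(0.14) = -4.88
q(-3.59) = 62.55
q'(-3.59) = -52.70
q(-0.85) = 2.93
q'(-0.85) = -3.66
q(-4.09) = 93.11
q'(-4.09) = -69.96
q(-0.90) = 3.12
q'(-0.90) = -3.86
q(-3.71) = 69.11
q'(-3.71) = -56.61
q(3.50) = -117.40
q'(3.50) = -84.02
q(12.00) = -3355.28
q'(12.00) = -801.38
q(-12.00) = 2652.88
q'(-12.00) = -684.26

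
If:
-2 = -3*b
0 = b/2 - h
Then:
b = 2/3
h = 1/3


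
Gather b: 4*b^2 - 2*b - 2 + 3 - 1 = 4*b^2 - 2*b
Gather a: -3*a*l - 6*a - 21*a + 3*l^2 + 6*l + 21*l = a*(-3*l - 27) + 3*l^2 + 27*l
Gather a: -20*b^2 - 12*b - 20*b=-20*b^2 - 32*b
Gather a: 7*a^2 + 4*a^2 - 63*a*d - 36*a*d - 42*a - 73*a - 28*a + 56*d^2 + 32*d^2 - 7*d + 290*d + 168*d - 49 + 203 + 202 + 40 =11*a^2 + a*(-99*d - 143) + 88*d^2 + 451*d + 396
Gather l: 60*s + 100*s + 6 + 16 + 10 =160*s + 32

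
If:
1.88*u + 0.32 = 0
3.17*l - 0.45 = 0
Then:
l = 0.14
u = -0.17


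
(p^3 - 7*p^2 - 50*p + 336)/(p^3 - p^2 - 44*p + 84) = (p - 8)/(p - 2)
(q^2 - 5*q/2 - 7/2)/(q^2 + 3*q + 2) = (q - 7/2)/(q + 2)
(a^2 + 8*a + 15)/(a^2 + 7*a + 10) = (a + 3)/(a + 2)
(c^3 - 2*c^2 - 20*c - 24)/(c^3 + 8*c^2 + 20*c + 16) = (c - 6)/(c + 4)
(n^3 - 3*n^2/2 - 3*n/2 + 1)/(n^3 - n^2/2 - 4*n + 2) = (n + 1)/(n + 2)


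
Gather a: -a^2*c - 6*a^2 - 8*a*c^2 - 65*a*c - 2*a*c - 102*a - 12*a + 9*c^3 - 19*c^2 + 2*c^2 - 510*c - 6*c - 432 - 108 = a^2*(-c - 6) + a*(-8*c^2 - 67*c - 114) + 9*c^3 - 17*c^2 - 516*c - 540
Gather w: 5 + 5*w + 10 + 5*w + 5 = 10*w + 20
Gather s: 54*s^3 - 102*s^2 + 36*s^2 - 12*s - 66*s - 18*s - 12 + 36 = 54*s^3 - 66*s^2 - 96*s + 24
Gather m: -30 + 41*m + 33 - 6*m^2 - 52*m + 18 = -6*m^2 - 11*m + 21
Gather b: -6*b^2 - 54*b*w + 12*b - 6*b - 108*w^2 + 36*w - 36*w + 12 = -6*b^2 + b*(6 - 54*w) - 108*w^2 + 12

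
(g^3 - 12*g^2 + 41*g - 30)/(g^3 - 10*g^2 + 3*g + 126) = (g^2 - 6*g + 5)/(g^2 - 4*g - 21)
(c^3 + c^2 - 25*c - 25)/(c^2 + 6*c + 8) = (c^3 + c^2 - 25*c - 25)/(c^2 + 6*c + 8)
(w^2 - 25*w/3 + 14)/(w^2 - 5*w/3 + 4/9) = 3*(3*w^2 - 25*w + 42)/(9*w^2 - 15*w + 4)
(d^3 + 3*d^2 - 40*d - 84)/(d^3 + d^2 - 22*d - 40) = (d^2 + d - 42)/(d^2 - d - 20)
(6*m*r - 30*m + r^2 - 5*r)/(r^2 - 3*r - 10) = (6*m + r)/(r + 2)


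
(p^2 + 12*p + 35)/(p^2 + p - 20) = (p + 7)/(p - 4)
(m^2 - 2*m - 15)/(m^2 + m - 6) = (m - 5)/(m - 2)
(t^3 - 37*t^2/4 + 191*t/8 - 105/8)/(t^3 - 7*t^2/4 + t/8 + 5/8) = (8*t^3 - 74*t^2 + 191*t - 105)/(8*t^3 - 14*t^2 + t + 5)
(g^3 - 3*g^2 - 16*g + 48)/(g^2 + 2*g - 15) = (g^2 - 16)/(g + 5)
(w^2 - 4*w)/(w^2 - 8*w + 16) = w/(w - 4)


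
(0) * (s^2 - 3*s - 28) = 0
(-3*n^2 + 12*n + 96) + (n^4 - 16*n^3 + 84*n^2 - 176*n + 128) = n^4 - 16*n^3 + 81*n^2 - 164*n + 224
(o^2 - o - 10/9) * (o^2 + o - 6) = o^4 - 73*o^2/9 + 44*o/9 + 20/3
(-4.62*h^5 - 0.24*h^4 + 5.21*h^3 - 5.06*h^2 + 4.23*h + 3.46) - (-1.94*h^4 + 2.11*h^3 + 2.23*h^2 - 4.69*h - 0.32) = -4.62*h^5 + 1.7*h^4 + 3.1*h^3 - 7.29*h^2 + 8.92*h + 3.78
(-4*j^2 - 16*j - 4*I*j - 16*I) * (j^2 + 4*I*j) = -4*j^4 - 16*j^3 - 20*I*j^3 + 16*j^2 - 80*I*j^2 + 64*j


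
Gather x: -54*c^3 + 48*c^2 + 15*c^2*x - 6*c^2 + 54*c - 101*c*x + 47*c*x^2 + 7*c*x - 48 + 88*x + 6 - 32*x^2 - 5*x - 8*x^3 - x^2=-54*c^3 + 42*c^2 + 54*c - 8*x^3 + x^2*(47*c - 33) + x*(15*c^2 - 94*c + 83) - 42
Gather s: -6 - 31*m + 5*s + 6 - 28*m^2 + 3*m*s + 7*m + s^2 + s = -28*m^2 - 24*m + s^2 + s*(3*m + 6)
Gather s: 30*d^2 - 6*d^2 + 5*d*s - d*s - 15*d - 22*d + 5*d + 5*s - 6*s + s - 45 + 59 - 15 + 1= 24*d^2 + 4*d*s - 32*d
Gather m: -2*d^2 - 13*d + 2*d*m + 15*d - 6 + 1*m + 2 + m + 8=-2*d^2 + 2*d + m*(2*d + 2) + 4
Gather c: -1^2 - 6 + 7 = 0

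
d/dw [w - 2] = 1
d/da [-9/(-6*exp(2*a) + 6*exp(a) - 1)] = (54 - 108*exp(a))*exp(a)/(6*exp(2*a) - 6*exp(a) + 1)^2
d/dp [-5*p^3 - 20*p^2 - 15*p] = -15*p^2 - 40*p - 15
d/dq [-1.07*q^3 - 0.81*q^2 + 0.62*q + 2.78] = -3.21*q^2 - 1.62*q + 0.62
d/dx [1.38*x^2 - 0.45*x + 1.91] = 2.76*x - 0.45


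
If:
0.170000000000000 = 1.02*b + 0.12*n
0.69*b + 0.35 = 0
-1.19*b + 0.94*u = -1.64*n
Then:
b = -0.51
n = 5.73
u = -10.64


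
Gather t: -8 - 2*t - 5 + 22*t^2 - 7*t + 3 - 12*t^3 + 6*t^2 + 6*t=-12*t^3 + 28*t^2 - 3*t - 10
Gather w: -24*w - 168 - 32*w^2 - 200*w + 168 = -32*w^2 - 224*w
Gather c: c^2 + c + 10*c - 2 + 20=c^2 + 11*c + 18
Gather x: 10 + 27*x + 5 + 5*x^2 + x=5*x^2 + 28*x + 15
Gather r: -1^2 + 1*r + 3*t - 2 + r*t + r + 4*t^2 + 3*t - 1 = r*(t + 2) + 4*t^2 + 6*t - 4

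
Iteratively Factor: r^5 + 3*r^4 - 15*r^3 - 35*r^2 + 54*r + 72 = (r - 3)*(r^4 + 6*r^3 + 3*r^2 - 26*r - 24) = (r - 3)*(r + 4)*(r^3 + 2*r^2 - 5*r - 6) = (r - 3)*(r + 1)*(r + 4)*(r^2 + r - 6) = (r - 3)*(r - 2)*(r + 1)*(r + 4)*(r + 3)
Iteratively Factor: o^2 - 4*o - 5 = (o + 1)*(o - 5)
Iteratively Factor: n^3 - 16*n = (n + 4)*(n^2 - 4*n) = (n - 4)*(n + 4)*(n)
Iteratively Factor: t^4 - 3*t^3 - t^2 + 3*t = (t)*(t^3 - 3*t^2 - t + 3) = t*(t - 3)*(t^2 - 1) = t*(t - 3)*(t - 1)*(t + 1)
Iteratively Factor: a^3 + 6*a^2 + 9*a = (a)*(a^2 + 6*a + 9) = a*(a + 3)*(a + 3)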